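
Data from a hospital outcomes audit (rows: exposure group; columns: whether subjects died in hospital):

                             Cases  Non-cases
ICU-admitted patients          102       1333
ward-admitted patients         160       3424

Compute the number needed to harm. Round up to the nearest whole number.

38

risk, ICU-admitted patients = 102/1435 = 0.071080
risk, ward-admitted patients = 160/3584 = 0.044643
absolute risk difference = 0.026437
1 / 0.026437 = 37.826 → round up → 38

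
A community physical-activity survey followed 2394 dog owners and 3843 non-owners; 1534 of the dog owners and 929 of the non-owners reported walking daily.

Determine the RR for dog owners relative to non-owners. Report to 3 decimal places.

2.651

risk, dog owners = 1534/2394 = 0.6408
risk, non-owners = 929/3843 = 0.2417
RR = 0.6408 / 0.2417 = 2.651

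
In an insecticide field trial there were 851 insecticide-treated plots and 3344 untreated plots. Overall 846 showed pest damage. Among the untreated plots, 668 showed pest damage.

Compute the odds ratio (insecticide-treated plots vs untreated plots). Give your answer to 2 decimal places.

insecticide-treated plots with the outcome: 846 − 668 = 178
insecticide-treated plots without the outcome: 851 − 178 = 673
untreated plots without the outcome: 3344 − 668 = 2676
odds, insecticide-treated plots = 178/673 = 0.2645
odds, untreated plots = 668/2676 = 0.2496
OR = 0.2645 / 0.2496 = 1.06

OR = 1.06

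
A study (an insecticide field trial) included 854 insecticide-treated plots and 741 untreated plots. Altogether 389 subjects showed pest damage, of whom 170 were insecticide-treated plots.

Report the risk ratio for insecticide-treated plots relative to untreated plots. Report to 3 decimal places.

insecticide-treated plots without the outcome: 854 − 170 = 684
untreated plots with the outcome: 389 − 170 = 219
untreated plots without the outcome: 741 − 219 = 522
risk, insecticide-treated plots = 170/854 = 0.1991
risk, untreated plots = 219/741 = 0.2955
RR = 0.1991 / 0.2955 = 0.674

0.674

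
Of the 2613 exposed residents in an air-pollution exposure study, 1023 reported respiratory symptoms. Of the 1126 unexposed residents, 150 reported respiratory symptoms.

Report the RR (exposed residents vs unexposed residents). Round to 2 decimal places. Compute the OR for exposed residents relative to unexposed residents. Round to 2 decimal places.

risk, exposed residents = 1023/2613 = 0.3915
risk, unexposed residents = 150/1126 = 0.1332
RR = 0.3915 / 0.1332 = 2.94
OR = (1023 × 976) / (1590 × 150) = 998448/238500 ≈ 4.19

RR = 2.94; OR = 4.19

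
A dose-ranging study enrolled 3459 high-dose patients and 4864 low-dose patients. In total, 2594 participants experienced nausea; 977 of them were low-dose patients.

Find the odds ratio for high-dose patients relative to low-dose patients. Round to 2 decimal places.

high-dose patients with the outcome: 2594 − 977 = 1617
high-dose patients without the outcome: 3459 − 1617 = 1842
low-dose patients without the outcome: 4864 − 977 = 3887
odds, high-dose patients = 1617/1842 = 0.8779
odds, low-dose patients = 977/3887 = 0.2514
OR = 0.8779 / 0.2514 = 3.49

OR ≈ 3.49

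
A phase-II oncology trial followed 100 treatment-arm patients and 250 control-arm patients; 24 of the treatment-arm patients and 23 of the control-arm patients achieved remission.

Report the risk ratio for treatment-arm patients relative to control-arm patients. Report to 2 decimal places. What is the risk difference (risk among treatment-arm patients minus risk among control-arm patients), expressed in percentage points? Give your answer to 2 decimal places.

RR = 2.61; RD = 14.80

risk, treatment-arm patients = 24/100 = 0.2400
risk, control-arm patients = 23/250 = 0.0920
RR = 0.2400 / 0.0920 = 2.61
risk difference = 0.2400 − 0.0920 = 0.1480 → 14.80 percentage points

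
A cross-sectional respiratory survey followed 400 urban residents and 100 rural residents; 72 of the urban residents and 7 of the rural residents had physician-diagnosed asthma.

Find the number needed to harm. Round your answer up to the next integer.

10

risk, urban residents = 72/400 = 0.180000
risk, rural residents = 7/100 = 0.070000
absolute risk difference = 0.110000
1 / 0.110000 = 9.091 → round up → 10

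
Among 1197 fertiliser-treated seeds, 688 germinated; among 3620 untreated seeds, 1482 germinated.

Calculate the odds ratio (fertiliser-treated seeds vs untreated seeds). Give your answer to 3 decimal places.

OR = (688 × 2138) / (509 × 1482) = 1470944/754338 ≈ 1.950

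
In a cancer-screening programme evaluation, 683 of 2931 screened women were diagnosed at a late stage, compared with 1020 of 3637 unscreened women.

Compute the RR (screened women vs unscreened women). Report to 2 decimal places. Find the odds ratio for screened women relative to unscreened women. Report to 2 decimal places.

risk, screened women = 683/2931 = 0.2330
risk, unscreened women = 1020/3637 = 0.2805
RR = 0.2330 / 0.2805 = 0.83
odds, screened women = 683/2248 = 0.3038
odds, unscreened women = 1020/2617 = 0.3898
OR = 0.3038 / 0.3898 = 0.78

RR = 0.83; OR = 0.78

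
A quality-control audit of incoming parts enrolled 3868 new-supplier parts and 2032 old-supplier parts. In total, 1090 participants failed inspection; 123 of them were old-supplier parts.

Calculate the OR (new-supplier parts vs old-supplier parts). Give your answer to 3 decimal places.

5.173

new-supplier parts with the outcome: 1090 − 123 = 967
new-supplier parts without the outcome: 3868 − 967 = 2901
old-supplier parts without the outcome: 2032 − 123 = 1909
OR = (967 × 1909) / (2901 × 123) = 1846003/356823 ≈ 5.173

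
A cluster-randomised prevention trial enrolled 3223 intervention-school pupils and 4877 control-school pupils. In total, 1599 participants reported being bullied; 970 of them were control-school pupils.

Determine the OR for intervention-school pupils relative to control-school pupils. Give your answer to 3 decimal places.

OR ≈ 0.977

intervention-school pupils with the outcome: 1599 − 970 = 629
intervention-school pupils without the outcome: 3223 − 629 = 2594
control-school pupils without the outcome: 4877 − 970 = 3907
odds, intervention-school pupils = 629/2594 = 0.2425
odds, control-school pupils = 970/3907 = 0.2483
OR = 0.2425 / 0.2483 = 0.977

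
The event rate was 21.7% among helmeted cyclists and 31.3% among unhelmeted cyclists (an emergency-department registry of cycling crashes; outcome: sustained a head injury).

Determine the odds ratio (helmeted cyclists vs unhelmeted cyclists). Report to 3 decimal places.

odds, helmeted cyclists = 0.2170/0.7830 = 0.2771
odds, unhelmeted cyclists = 0.3130/0.6870 = 0.4556
OR = 0.2771 / 0.4556 = 0.608

0.608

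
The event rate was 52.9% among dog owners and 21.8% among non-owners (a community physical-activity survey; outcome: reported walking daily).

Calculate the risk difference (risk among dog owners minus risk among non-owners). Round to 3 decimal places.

risk difference = 0.5290 − 0.2180 = 0.311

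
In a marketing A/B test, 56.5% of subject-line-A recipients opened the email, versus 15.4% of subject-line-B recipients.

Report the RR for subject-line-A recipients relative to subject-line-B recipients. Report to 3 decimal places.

RR = 0.5650 / 0.1540 = 3.669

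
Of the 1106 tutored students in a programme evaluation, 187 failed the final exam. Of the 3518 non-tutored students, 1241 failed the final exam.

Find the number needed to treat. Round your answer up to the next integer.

NNT = 6

risk, tutored students = 187/1106 = 0.169078
risk, non-tutored students = 1241/3518 = 0.352757
absolute risk difference = 0.183679
1 / 0.183679 = 5.444 → round up → 6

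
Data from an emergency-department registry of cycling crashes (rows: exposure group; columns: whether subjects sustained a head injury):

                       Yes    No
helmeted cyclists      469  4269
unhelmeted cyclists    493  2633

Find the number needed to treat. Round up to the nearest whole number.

risk, helmeted cyclists = 469/4738 = 0.098987
risk, unhelmeted cyclists = 493/3126 = 0.157710
absolute risk difference = 0.058723
1 / 0.058723 = 17.029 → round up → 18

NNT ≈ 18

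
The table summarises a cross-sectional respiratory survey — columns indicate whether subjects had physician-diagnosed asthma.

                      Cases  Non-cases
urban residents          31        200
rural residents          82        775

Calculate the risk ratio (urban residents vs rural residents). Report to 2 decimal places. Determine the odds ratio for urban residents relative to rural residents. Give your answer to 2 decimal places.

risk, urban residents = 31/231 = 0.1342
risk, rural residents = 82/857 = 0.0957
RR = 0.1342 / 0.0957 = 1.40
OR = (31 × 775) / (200 × 82) = 24025/16400 ≈ 1.46

RR = 1.40; OR = 1.46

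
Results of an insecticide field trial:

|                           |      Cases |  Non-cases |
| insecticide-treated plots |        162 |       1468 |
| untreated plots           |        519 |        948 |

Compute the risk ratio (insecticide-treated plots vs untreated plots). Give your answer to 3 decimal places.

risk, insecticide-treated plots = 162/1630 = 0.0994
risk, untreated plots = 519/1467 = 0.3538
RR = 0.0994 / 0.3538 = 0.281

RR: 0.281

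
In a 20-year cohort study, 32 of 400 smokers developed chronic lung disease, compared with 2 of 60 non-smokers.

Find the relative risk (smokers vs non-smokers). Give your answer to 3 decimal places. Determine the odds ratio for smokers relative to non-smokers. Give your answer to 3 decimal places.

risk, smokers = 32/400 = 0.08000
risk, non-smokers = 2/60 = 0.03333
RR = 0.08000 / 0.03333 = 2.400
OR = (32 × 58) / (368 × 2) = 1856/736 ≈ 2.522

RR = 2.400; OR = 2.522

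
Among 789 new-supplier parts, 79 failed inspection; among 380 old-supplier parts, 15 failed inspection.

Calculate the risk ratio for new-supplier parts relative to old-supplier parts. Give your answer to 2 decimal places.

risk, new-supplier parts = 79/789 = 0.10013
risk, old-supplier parts = 15/380 = 0.03947
RR = 0.10013 / 0.03947 = 2.54

RR = 2.54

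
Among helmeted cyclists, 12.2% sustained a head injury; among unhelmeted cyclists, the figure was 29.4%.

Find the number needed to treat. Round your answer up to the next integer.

absolute risk difference = 0.172000
1 / 0.172000 = 5.814 → round up → 6

NNT: 6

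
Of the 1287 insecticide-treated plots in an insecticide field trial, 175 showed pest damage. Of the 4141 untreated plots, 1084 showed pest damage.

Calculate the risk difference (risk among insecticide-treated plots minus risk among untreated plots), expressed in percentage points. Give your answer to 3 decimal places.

RD: -12.580

risk, insecticide-treated plots = 175/1287 = 0.1360
risk, untreated plots = 1084/4141 = 0.2618
risk difference = 0.1360 − 0.2618 = -0.1258 → -12.580 percentage points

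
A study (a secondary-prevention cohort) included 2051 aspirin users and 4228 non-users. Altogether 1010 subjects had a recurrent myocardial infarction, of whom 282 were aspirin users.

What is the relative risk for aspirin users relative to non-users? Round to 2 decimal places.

aspirin users without the outcome: 2051 − 282 = 1769
non-users with the outcome: 1010 − 282 = 728
non-users without the outcome: 4228 − 728 = 3500
risk, aspirin users = 282/2051 = 0.1375
risk, non-users = 728/4228 = 0.1722
RR = 0.1375 / 0.1722 = 0.80

RR: 0.80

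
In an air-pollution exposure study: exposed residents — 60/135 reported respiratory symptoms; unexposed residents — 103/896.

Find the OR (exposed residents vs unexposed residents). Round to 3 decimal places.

odds, exposed residents = 60/75 = 0.8000
odds, unexposed residents = 103/793 = 0.1299
OR = 0.8000 / 0.1299 = 6.159

OR ≈ 6.159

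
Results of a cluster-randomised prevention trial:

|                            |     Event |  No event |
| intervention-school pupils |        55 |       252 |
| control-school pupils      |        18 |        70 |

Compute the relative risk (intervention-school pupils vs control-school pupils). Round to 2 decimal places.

risk, intervention-school pupils = 55/307 = 0.1792
risk, control-school pupils = 18/88 = 0.2045
RR = 0.1792 / 0.2045 = 0.88

RR = 0.88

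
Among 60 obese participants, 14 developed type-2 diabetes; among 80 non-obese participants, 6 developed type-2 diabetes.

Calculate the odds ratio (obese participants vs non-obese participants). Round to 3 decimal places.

OR = (14 × 74) / (46 × 6) = 1036/276 ≈ 3.754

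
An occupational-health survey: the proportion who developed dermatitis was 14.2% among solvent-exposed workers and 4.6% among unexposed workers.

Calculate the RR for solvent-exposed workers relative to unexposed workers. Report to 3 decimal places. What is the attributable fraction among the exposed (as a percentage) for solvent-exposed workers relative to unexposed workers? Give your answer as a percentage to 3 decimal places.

RR = 3.087; AR% = 67.606%

RR = 0.14200 / 0.04600 = 3.087
AR% = (0.14200 − 0.04600) / 0.14200 = 0.6761 → 67.606%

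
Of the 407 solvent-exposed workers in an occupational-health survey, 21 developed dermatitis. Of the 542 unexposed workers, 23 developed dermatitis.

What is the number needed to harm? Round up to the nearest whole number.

risk, solvent-exposed workers = 21/407 = 0.051597
risk, unexposed workers = 23/542 = 0.042435
absolute risk difference = 0.009162
1 / 0.009162 = 109.146 → round up → 110

NNH ≈ 110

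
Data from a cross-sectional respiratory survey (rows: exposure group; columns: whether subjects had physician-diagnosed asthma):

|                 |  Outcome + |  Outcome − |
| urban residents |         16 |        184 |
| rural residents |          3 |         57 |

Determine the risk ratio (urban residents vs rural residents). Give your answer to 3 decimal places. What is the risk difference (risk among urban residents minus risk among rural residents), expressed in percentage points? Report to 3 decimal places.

RR = 1.600; RD = 3.000

risk, urban residents = 16/200 = 0.0800
risk, rural residents = 3/60 = 0.0500
RR = 0.0800 / 0.0500 = 1.600
risk difference = 0.0800 − 0.0500 = 0.0300 → 3.000 percentage points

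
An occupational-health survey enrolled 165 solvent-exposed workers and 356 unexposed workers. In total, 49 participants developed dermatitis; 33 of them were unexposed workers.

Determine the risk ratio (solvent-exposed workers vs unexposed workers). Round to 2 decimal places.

solvent-exposed workers with the outcome: 49 − 33 = 16
solvent-exposed workers without the outcome: 165 − 16 = 149
unexposed workers without the outcome: 356 − 33 = 323
risk, solvent-exposed workers = 16/165 = 0.0970
risk, unexposed workers = 33/356 = 0.0927
RR = 0.0970 / 0.0927 = 1.05

1.05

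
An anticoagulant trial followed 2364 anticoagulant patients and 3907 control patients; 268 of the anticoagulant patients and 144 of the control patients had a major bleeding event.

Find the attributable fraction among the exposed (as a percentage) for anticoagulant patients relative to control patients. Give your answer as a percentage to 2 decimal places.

risk, anticoagulant patients = 268/2364 = 0.11337
risk, control patients = 144/3907 = 0.03686
AR% = (0.11337 − 0.03686) / 0.11337 = 0.6749 → 67.49%

AR% ≈ 67.49%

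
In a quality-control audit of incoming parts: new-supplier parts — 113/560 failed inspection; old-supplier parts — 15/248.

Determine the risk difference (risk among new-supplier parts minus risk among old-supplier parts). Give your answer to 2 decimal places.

0.14

risk, new-supplier parts = 113/560 = 0.2018
risk, old-supplier parts = 15/248 = 0.0605
risk difference = 0.2018 − 0.0605 = 0.14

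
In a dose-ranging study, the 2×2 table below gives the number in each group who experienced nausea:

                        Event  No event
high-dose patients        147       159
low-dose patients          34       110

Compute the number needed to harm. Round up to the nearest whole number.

NNH: 5

risk, high-dose patients = 147/306 = 0.480392
risk, low-dose patients = 34/144 = 0.236111
absolute risk difference = 0.244281
1 / 0.244281 = 4.094 → round up → 5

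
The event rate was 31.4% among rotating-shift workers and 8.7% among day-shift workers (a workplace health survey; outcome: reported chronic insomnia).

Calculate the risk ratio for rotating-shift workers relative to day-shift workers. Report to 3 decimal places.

RR = 0.3140 / 0.0870 = 3.609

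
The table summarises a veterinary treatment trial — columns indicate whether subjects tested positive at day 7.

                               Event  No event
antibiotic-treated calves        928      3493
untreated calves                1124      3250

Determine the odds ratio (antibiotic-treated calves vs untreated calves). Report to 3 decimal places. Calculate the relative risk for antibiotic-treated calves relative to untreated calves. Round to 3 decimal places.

OR = (928 × 3250) / (3493 × 1124) = 3016000/3926132 ≈ 0.768
risk, antibiotic-treated calves = 928/4421 = 0.2099
risk, untreated calves = 1124/4374 = 0.2570
RR = 0.2099 / 0.2570 = 0.817

OR = 0.768; RR = 0.817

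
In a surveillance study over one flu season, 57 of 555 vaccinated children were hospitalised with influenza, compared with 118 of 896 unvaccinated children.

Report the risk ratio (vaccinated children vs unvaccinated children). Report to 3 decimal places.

risk, vaccinated children = 57/555 = 0.1027
risk, unvaccinated children = 118/896 = 0.1317
RR = 0.1027 / 0.1317 = 0.780

RR: 0.780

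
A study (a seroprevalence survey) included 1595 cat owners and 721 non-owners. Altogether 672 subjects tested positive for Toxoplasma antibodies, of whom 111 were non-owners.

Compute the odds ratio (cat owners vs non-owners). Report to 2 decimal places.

cat owners with the outcome: 672 − 111 = 561
cat owners without the outcome: 1595 − 561 = 1034
non-owners without the outcome: 721 − 111 = 610
OR = (561 × 610) / (1034 × 111) = 342210/114774 ≈ 2.98

2.98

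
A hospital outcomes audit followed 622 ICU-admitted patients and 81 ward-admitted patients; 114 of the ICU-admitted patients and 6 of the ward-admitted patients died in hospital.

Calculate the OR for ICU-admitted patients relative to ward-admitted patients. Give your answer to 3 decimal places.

odds, ICU-admitted patients = 114/508 = 0.2244
odds, ward-admitted patients = 6/75 = 0.0800
OR = 0.2244 / 0.0800 = 2.805

2.805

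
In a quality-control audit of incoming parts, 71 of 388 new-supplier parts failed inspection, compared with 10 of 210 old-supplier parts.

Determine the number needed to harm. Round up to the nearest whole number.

risk, new-supplier parts = 71/388 = 0.182990
risk, old-supplier parts = 10/210 = 0.047619
absolute risk difference = 0.135371
1 / 0.135371 = 7.387 → round up → 8

NNH: 8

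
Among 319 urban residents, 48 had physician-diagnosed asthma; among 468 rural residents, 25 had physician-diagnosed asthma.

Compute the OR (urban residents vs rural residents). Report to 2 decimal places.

OR = (48 × 443) / (271 × 25) = 21264/6775 ≈ 3.14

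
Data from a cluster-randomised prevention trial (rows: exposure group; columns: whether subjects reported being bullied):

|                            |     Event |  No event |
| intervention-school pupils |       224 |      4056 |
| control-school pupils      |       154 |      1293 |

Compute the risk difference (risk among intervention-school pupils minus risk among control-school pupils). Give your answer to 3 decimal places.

risk, intervention-school pupils = 224/4280 = 0.0523
risk, control-school pupils = 154/1447 = 0.1064
risk difference = 0.0523 − 0.1064 = -0.054

-0.054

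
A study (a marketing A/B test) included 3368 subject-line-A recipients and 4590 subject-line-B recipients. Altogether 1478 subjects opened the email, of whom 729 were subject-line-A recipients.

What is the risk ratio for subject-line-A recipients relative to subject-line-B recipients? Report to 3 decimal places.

subject-line-A recipients without the outcome: 3368 − 729 = 2639
subject-line-B recipients with the outcome: 1478 − 729 = 749
subject-line-B recipients without the outcome: 4590 − 749 = 3841
risk, subject-line-A recipients = 729/3368 = 0.2164
risk, subject-line-B recipients = 749/4590 = 0.1632
RR = 0.2164 / 0.1632 = 1.326

1.326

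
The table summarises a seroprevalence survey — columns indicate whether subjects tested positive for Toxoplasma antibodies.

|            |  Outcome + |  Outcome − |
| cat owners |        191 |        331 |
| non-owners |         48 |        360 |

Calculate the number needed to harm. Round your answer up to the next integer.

5

risk, cat owners = 191/522 = 0.365900
risk, non-owners = 48/408 = 0.117647
absolute risk difference = 0.248253
1 / 0.248253 = 4.028 → round up → 5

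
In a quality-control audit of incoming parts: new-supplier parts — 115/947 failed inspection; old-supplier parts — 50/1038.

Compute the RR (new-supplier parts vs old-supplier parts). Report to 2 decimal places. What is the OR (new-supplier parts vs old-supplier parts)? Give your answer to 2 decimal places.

RR = 2.52; OR = 2.73

risk, new-supplier parts = 115/947 = 0.12144
risk, old-supplier parts = 50/1038 = 0.04817
RR = 0.12144 / 0.04817 = 2.52
OR = (115 × 988) / (832 × 50) = 113620/41600 ≈ 2.73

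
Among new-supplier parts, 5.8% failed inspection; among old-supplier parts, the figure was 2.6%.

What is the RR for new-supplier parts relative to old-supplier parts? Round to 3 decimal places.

RR = 0.05800 / 0.02600 = 2.231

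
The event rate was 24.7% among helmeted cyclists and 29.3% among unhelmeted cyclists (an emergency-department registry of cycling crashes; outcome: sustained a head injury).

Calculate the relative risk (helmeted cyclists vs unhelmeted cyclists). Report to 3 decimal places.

RR = 0.2470 / 0.2930 = 0.843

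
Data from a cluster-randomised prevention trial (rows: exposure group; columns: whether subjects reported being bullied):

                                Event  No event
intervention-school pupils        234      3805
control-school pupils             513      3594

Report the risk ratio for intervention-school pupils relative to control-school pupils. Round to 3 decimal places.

RR ≈ 0.464

risk, intervention-school pupils = 234/4039 = 0.0579
risk, control-school pupils = 513/4107 = 0.1249
RR = 0.0579 / 0.1249 = 0.464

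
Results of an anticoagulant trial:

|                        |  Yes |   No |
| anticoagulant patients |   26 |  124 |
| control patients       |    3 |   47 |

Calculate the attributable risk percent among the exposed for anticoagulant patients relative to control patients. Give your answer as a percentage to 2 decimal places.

risk, anticoagulant patients = 26/150 = 0.1733
risk, control patients = 3/50 = 0.0600
AR% = (0.1733 − 0.0600) / 0.1733 = 0.6538 → 65.38%

AR%: 65.38%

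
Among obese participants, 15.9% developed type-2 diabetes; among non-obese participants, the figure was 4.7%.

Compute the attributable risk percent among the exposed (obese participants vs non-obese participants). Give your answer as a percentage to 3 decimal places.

AR% = (0.15900 − 0.04700) / 0.15900 = 0.7044 → 70.440%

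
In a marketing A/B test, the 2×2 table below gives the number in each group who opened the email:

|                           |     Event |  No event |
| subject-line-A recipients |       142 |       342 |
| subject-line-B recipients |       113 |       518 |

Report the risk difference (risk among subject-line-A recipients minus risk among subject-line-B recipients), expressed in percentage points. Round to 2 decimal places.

11.43

risk, subject-line-A recipients = 142/484 = 0.2934
risk, subject-line-B recipients = 113/631 = 0.1791
risk difference = 0.2934 − 0.1791 = 0.1143 → 11.43 percentage points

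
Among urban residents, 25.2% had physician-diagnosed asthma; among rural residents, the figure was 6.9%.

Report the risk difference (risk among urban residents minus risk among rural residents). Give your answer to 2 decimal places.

risk difference = 0.2520 − 0.0690 = 0.18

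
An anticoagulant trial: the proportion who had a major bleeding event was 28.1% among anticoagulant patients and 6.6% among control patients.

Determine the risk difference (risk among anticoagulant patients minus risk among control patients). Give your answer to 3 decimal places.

risk difference = 0.2810 − 0.0660 = 0.215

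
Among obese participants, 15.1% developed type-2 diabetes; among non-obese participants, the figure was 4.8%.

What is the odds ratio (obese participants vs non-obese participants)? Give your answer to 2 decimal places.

odds, obese participants = 0.15100/0.84900 = 0.17786
odds, non-obese participants = 0.04800/0.95200 = 0.05042
OR = 0.17786 / 0.05042 = 3.53

OR: 3.53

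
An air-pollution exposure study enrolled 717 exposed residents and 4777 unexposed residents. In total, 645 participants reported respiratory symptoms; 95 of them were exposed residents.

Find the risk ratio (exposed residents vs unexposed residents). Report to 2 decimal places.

exposed residents without the outcome: 717 − 95 = 622
unexposed residents with the outcome: 645 − 95 = 550
unexposed residents without the outcome: 4777 − 550 = 4227
risk, exposed residents = 95/717 = 0.1325
risk, unexposed residents = 550/4777 = 0.1151
RR = 0.1325 / 0.1151 = 1.15

1.15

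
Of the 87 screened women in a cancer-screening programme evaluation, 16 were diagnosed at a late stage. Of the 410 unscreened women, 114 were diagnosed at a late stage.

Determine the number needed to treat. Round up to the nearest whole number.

risk, screened women = 16/87 = 0.183908
risk, unscreened women = 114/410 = 0.278049
absolute risk difference = 0.094141
1 / 0.094141 = 10.622 → round up → 11

11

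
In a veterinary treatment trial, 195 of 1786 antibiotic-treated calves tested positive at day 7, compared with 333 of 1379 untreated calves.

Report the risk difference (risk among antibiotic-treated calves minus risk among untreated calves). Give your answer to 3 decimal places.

risk, antibiotic-treated calves = 195/1786 = 0.1092
risk, untreated calves = 333/1379 = 0.2415
risk difference = 0.1092 − 0.2415 = -0.132

-0.132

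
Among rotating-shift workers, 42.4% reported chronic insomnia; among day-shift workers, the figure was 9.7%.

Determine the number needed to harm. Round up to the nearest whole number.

absolute risk difference = 0.327000
1 / 0.327000 = 3.058 → round up → 4

NNH ≈ 4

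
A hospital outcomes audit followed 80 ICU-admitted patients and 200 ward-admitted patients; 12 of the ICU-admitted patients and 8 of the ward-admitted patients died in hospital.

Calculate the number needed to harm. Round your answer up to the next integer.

risk, ICU-admitted patients = 12/80 = 0.150000
risk, ward-admitted patients = 8/200 = 0.040000
absolute risk difference = 0.110000
1 / 0.110000 = 9.091 → round up → 10

10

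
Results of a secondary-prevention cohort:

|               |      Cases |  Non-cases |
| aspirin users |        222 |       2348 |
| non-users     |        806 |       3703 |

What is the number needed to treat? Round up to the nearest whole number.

risk, aspirin users = 222/2570 = 0.086381
risk, non-users = 806/4509 = 0.178754
absolute risk difference = 0.092372
1 / 0.092372 = 10.826 → round up → 11

11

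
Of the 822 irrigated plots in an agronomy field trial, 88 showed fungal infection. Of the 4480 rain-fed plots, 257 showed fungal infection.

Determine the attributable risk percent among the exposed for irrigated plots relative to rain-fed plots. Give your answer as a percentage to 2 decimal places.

AR% ≈ 46.41%

risk, irrigated plots = 88/822 = 0.1071
risk, rain-fed plots = 257/4480 = 0.0574
AR% = (0.1071 − 0.0574) / 0.1071 = 0.4641 → 46.41%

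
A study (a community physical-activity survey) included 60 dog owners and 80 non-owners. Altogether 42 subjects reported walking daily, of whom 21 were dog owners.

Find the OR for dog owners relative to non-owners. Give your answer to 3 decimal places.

OR: 1.513

dog owners without the outcome: 60 − 21 = 39
non-owners with the outcome: 42 − 21 = 21
non-owners without the outcome: 80 − 21 = 59
OR = (21 × 59) / (39 × 21) = 1239/819 ≈ 1.513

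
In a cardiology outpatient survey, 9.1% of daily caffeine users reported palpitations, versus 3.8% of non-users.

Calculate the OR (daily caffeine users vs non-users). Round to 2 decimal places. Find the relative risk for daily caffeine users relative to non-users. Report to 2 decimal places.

odds, daily caffeine users = 0.09100/0.90900 = 0.10011
odds, non-users = 0.03800/0.96200 = 0.03950
OR = 0.10011 / 0.03950 = 2.53
RR = 0.09100 / 0.03800 = 2.39

OR = 2.53; RR = 2.39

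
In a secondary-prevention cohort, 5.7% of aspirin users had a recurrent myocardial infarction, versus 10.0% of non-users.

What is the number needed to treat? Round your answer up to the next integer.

absolute risk difference = 0.043000
1 / 0.043000 = 23.256 → round up → 24

24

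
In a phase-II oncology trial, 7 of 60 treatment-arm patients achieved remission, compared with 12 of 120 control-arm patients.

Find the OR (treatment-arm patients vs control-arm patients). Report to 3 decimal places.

OR = (7 × 108) / (53 × 12) = 756/636 ≈ 1.189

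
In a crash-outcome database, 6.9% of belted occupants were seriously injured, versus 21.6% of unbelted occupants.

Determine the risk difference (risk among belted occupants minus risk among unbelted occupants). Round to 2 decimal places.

risk difference = 0.0690 − 0.2160 = -0.15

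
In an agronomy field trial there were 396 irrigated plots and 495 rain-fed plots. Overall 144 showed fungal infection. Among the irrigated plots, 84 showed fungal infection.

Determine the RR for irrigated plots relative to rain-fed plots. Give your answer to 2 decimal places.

1.75

irrigated plots without the outcome: 396 − 84 = 312
rain-fed plots with the outcome: 144 − 84 = 60
rain-fed plots without the outcome: 495 − 60 = 435
risk, irrigated plots = 84/396 = 0.2121
risk, rain-fed plots = 60/495 = 0.1212
RR = 0.2121 / 0.1212 = 1.75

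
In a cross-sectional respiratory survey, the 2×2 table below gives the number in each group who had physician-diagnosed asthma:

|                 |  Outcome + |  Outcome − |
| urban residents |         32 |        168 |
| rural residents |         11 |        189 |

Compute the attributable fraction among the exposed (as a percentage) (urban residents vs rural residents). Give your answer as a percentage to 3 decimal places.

AR% ≈ 65.625%

risk, urban residents = 32/200 = 0.1600
risk, rural residents = 11/200 = 0.0550
AR% = (0.1600 − 0.0550) / 0.1600 = 0.6562 → 65.625%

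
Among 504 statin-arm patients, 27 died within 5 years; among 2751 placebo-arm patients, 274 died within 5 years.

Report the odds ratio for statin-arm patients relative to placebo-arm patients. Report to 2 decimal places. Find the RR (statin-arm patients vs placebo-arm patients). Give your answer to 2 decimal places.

odds, statin-arm patients = 27/477 = 0.0566
odds, placebo-arm patients = 274/2477 = 0.1106
OR = 0.0566 / 0.1106 = 0.51
risk, statin-arm patients = 27/504 = 0.0536
risk, placebo-arm patients = 274/2751 = 0.0996
RR = 0.0536 / 0.0996 = 0.54

OR = 0.51; RR = 0.54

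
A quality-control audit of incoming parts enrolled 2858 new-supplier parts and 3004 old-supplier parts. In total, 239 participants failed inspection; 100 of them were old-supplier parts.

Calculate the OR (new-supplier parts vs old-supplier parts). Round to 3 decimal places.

new-supplier parts with the outcome: 239 − 100 = 139
new-supplier parts without the outcome: 2858 − 139 = 2719
old-supplier parts without the outcome: 3004 − 100 = 2904
OR = (139 × 2904) / (2719 × 100) = 403656/271900 ≈ 1.485

1.485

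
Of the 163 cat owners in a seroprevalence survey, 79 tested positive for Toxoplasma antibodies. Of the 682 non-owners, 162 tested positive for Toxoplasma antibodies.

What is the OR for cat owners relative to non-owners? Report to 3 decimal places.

OR = (79 × 520) / (84 × 162) = 41080/13608 ≈ 3.019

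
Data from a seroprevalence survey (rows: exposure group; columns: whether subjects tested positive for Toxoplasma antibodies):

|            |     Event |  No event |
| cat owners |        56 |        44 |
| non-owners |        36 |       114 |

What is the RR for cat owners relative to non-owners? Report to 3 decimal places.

2.333

risk, cat owners = 56/100 = 0.5600
risk, non-owners = 36/150 = 0.2400
RR = 0.5600 / 0.2400 = 2.333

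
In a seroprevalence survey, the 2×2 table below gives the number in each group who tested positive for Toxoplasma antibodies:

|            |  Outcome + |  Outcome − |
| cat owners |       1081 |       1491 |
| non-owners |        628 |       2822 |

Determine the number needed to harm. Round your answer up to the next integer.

risk, cat owners = 1081/2572 = 0.420295
risk, non-owners = 628/3450 = 0.182029
absolute risk difference = 0.238267
1 / 0.238267 = 4.197 → round up → 5

5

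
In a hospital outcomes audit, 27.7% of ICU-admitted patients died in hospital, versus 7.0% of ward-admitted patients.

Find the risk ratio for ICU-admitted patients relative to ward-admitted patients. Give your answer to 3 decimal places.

RR = 0.2770 / 0.0700 = 3.957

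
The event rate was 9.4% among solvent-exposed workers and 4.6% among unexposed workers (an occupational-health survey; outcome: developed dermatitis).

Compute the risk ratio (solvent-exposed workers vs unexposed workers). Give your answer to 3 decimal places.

RR = 0.09400 / 0.04600 = 2.043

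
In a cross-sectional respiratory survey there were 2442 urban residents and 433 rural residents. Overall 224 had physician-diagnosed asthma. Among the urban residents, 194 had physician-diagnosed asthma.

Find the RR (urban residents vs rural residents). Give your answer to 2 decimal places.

1.15

urban residents without the outcome: 2442 − 194 = 2248
rural residents with the outcome: 224 − 194 = 30
rural residents without the outcome: 433 − 30 = 403
risk, urban residents = 194/2442 = 0.0794
risk, rural residents = 30/433 = 0.0693
RR = 0.0794 / 0.0693 = 1.15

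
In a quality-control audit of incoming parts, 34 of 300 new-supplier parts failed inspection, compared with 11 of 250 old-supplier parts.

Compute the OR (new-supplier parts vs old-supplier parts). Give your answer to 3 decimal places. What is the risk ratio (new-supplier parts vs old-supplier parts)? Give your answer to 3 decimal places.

OR = 2.777; RR = 2.576

OR = (34 × 239) / (266 × 11) = 8126/2926 ≈ 2.777
risk, new-supplier parts = 34/300 = 0.11333
risk, old-supplier parts = 11/250 = 0.04400
RR = 0.11333 / 0.04400 = 2.576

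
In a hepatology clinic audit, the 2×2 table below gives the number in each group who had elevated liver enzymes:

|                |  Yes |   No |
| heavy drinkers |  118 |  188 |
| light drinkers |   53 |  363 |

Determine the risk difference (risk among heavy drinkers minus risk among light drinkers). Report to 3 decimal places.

risk, heavy drinkers = 118/306 = 0.3856
risk, light drinkers = 53/416 = 0.1274
risk difference = 0.3856 − 0.1274 = 0.258

RD ≈ 0.258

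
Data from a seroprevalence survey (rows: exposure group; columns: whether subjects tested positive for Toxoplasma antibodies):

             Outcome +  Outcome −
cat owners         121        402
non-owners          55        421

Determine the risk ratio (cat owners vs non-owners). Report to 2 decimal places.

risk, cat owners = 121/523 = 0.2314
risk, non-owners = 55/476 = 0.1155
RR = 0.2314 / 0.1155 = 2.00

2.00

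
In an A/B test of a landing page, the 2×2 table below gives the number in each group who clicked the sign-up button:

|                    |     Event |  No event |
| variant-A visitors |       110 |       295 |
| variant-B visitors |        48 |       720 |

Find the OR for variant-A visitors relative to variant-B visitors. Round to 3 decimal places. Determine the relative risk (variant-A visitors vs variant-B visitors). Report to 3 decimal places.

OR = (110 × 720) / (295 × 48) = 79200/14160 ≈ 5.593
risk, variant-A visitors = 110/405 = 0.2716
risk, variant-B visitors = 48/768 = 0.0625
RR = 0.2716 / 0.0625 = 4.346

OR = 5.593; RR = 4.346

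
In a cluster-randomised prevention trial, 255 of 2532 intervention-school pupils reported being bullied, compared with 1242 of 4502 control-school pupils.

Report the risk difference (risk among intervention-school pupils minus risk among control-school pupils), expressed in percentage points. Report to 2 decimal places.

RD ≈ -17.52

risk, intervention-school pupils = 255/2532 = 0.1007
risk, control-school pupils = 1242/4502 = 0.2759
risk difference = 0.1007 − 0.2759 = -0.1752 → -17.52 percentage points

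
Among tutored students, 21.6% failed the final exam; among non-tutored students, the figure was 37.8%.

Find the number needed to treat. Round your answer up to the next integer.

absolute risk difference = 0.162000
1 / 0.162000 = 6.173 → round up → 7

7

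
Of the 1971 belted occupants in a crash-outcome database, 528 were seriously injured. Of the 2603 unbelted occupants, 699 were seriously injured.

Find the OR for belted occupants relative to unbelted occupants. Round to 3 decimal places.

OR: 0.997

odds, belted occupants = 528/1443 = 0.3659
odds, unbelted occupants = 699/1904 = 0.3671
OR = 0.3659 / 0.3671 = 0.997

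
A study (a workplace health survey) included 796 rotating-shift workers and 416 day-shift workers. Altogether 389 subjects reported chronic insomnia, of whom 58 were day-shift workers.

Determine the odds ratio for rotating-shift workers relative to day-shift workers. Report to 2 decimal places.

OR ≈ 4.39

rotating-shift workers with the outcome: 389 − 58 = 331
rotating-shift workers without the outcome: 796 − 331 = 465
day-shift workers without the outcome: 416 − 58 = 358
odds, rotating-shift workers = 331/465 = 0.7118
odds, day-shift workers = 58/358 = 0.1620
OR = 0.7118 / 0.1620 = 4.39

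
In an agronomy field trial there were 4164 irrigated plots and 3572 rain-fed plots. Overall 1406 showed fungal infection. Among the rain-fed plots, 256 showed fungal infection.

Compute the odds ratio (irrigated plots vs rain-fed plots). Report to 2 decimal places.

irrigated plots with the outcome: 1406 − 256 = 1150
irrigated plots without the outcome: 4164 − 1150 = 3014
rain-fed plots without the outcome: 3572 − 256 = 3316
OR = (1150 × 3316) / (3014 × 256) = 3813400/771584 ≈ 4.94

OR: 4.94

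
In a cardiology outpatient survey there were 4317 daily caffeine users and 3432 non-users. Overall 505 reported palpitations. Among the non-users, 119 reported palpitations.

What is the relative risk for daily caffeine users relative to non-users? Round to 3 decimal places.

daily caffeine users with the outcome: 505 − 119 = 386
daily caffeine users without the outcome: 4317 − 386 = 3931
non-users without the outcome: 3432 − 119 = 3313
risk, daily caffeine users = 386/4317 = 0.08941
risk, non-users = 119/3432 = 0.03467
RR = 0.08941 / 0.03467 = 2.579

RR = 2.579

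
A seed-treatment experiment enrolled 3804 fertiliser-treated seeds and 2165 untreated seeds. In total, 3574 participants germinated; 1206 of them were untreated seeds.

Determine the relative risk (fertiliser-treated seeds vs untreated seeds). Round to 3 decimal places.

1.118

fertiliser-treated seeds with the outcome: 3574 − 1206 = 2368
fertiliser-treated seeds without the outcome: 3804 − 2368 = 1436
untreated seeds without the outcome: 2165 − 1206 = 959
risk, fertiliser-treated seeds = 2368/3804 = 0.6225
risk, untreated seeds = 1206/2165 = 0.5570
RR = 0.6225 / 0.5570 = 1.118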